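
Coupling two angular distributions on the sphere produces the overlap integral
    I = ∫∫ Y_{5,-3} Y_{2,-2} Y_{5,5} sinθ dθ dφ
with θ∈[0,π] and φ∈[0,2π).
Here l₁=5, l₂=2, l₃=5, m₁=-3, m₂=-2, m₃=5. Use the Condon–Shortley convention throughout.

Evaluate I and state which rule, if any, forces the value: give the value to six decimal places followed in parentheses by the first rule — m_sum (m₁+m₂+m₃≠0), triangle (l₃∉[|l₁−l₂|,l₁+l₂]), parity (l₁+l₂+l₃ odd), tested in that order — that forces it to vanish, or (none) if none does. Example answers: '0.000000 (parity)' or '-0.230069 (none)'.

0.088588 (none)

m-sum 0 ✓  L=12 even ✓  3≤5≤7 ✓
Π(2lᵢ+1) = 11×5×11 = 605
triangle coeff Δ(5,2,5) = 1/38610
Σ_t [0,2]: t=0:+1/2880 t=1:−1/576 t=2:+1/2880 = -1/960
(3j)²=10/429 [(5 2 5; 0 0 0)], sign=+1
Σ_t [0,0]: t=0:+1/161280 = 1/161280
(3j)²=1/143 [(5 2 5; -3 -2 5)], sign=+1
⇒ 4πI² = 50/507
I = (+1)√(50/507/(4π)) = 0.08858824
No selection rule forces the value: the integral is nonzero (none).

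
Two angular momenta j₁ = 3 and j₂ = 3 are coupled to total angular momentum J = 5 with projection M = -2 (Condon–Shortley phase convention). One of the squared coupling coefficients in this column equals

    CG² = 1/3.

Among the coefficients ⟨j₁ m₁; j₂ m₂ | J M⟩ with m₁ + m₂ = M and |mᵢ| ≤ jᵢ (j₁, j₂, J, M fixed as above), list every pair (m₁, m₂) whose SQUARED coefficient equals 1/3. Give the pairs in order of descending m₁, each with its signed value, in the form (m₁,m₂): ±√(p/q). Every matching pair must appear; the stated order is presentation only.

Admissible pairs with m₁+m₂ = M = -2: (-3,1), (-2,0), (-1,-1), (0,-2), (1,-3)
  (m₁,m₂)=(1,-3): CG² = 1/6, CG = +√(1/6)
  (m₁,m₂)=(0,-2): CG² = 1/3, CG = +√(1/3)   ← matches the target
  (m₁,m₂)=(-1,-1): CG² = 0/1, CG = 0
  (m₁,m₂)=(-2,0): CG² = 1/3, CG = −√(1/3)   ← matches the target
  (m₁,m₂)=(-3,1): CG² = 1/6, CG = −√(1/6)
Pairs with CG² = 1/3: (0,-2): +√(1/3); (-2,0): −√(1/3)

(0,-2): +√(1/3); (-2,0): −√(1/3)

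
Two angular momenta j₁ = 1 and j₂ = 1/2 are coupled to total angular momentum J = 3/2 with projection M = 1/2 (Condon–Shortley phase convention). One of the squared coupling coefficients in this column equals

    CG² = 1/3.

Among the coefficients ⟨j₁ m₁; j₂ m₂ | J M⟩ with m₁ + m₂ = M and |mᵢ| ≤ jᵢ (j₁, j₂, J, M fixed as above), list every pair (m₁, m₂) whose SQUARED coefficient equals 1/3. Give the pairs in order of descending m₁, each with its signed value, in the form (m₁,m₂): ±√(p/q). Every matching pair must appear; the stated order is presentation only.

(1,-1/2): +√(1/3)

Admissible pairs with m₁+m₂ = M = 1/2: (0,1/2), (1,-1/2)
  (m₁,m₂)=(1,-1/2): CG² = 1/3, CG = +√(1/3)   ← matches the target
  (m₁,m₂)=(0,1/2): CG² = 2/3, CG = +√(2/3)
Pairs with CG² = 1/3: (1,-1/2): +√(1/3)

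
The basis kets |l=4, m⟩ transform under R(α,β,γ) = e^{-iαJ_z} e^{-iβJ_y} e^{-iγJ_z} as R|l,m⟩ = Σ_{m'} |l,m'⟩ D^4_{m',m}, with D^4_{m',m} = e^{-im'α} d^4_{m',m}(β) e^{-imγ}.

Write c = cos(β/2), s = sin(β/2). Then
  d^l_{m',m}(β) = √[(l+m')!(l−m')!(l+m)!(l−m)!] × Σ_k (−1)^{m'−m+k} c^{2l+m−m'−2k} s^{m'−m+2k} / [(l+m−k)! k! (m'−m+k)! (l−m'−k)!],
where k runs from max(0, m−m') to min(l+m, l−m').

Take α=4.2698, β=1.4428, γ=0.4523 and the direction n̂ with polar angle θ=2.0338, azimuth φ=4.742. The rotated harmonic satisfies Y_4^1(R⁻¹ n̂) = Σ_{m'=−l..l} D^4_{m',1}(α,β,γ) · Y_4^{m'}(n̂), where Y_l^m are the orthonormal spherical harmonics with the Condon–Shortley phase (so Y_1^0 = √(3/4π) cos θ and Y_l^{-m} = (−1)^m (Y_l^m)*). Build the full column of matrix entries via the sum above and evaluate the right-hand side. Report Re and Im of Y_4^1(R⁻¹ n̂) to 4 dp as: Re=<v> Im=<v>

Need the full column D^4_{m',1} for m'=−4..4 at α=4.2698, β=1.4428, γ=0.4523.
cos(β/2)=0.750882, sin(β/2)=0.660437
d^4_{-4,1}: single k=5 term ⇒ +0.398074;  D = -0.241498-0.316452i
d^4_{-3,1}: k∈[4..5] ⇒ +0.800073 -0.371364 = +0.428709;  D = +0.419356-0.089063i
d^4_{-2,1}: k∈[3..5] ⇒ +0.972448 -1.128435 +0.174592 = +0.018605;  D = -0.004302+0.018101i
d^4_{-1,1}: k∈[2..5] ⇒ +0.781793 -1.814396 +0.701812 -0.036195 = -0.366985;  D = +0.286300+0.229588i
d^4_{0,1}: k∈[1..4] ⇒ +0.397509 -1.845090 +1.427370 -0.184037 = -0.204247;  D = -0.183709+0.089263i
d^4_{1,1}: k∈[0..3] ⇒ +0.101059 -1.172690 +1.814396 -0.467875 = +0.274890;  D = +0.002669+0.274877i
d^4_{2,1}: k∈[0..2] ⇒ -0.377110 +1.458672 -0.752290 = +0.329271;  D = -0.298900-0.138124i
d^4_{3,1}: k∈[0..1] ⇒ +0.620529 -0.800073 = -0.179544;  D = -0.137862+0.115023i
d^4_{4,1}: single k=0 term ⇒ -0.514571;  D = -0.128673-0.498224i
Y_4^{m'}(θ=2.0338,φ=4.742) and Σ D·Y over m':
  (-0.2415-0.3165i)·(+0.2816-0.0335i)  (+0.4194-0.0891i)·(+0.0355+0.3988i)  (-0.0043+0.0181i)·(-0.1060+0.0063i)  (+0.2863+0.2296i)·(+0.0090+0.3030i)  (-0.1837+0.0893i)·(-0.1684+0.0000i)  (+0.0027+0.2749i)·(-0.0090+0.3030i)  (-0.2989-0.1381i)·(-0.1060-0.0063i)  (-0.1379+0.1150i)·(-0.0355+0.3988i)  (-0.1287-0.4982i)·(+0.2816+0.0335i)
Y_4^1(R⁻¹ n̂) = -0.176950-0.033914i

Re=-0.1770 Im=-0.0339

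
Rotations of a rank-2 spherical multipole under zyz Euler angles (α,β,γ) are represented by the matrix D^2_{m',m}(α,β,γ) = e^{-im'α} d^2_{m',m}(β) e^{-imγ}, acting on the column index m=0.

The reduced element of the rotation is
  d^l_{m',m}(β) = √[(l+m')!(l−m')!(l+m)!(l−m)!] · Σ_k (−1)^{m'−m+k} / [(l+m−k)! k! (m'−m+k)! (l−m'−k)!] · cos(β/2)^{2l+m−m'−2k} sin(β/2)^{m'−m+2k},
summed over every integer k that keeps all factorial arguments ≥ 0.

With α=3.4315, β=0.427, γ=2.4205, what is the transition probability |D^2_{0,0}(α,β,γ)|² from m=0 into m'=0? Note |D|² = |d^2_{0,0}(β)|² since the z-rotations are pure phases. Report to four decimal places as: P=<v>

P=0.5516

Split into d^2_{0,0}(β=0.4270) × two z-phases.
Half-angle: c=0.977295, s=0.211882. N=√(2·2·2·2)=4.000000
k∈{0,1,2} keeps every argument non-negative
  k=0: (−1)^0·4.0000/(4)·0.9773^4·0.2119^0 = +0.912228
  k=1: (−1)^1·4.0000/(1)·0.9773^2·0.2119^2 = -0.171514
  k=2: (−1)^2·4.0000/(4)·0.9773^0·0.2119^4 = +0.002015
d^2_{0,0}(0.4270) = +0.912228 -0.171514 +0.002015 = +0.742730
|D^2_{0,0}|² = |d^2_{0,0}(β)|² = (+0.742730)² = 0.551647 (the z-rotation phases have unit modulus)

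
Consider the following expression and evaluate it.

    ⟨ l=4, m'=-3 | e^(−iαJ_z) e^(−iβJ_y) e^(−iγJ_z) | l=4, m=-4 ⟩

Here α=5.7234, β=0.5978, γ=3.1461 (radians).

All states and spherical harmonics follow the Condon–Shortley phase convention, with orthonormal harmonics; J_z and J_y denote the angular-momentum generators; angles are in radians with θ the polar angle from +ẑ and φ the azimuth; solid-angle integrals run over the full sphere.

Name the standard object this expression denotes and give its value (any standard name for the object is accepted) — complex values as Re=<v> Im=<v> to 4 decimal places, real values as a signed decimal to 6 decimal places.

Wigner D-matrix element, Re=0.0548 Im=0.6039

This is a Wigner D-matrix element — the rotation-matrix element ⟨l m'| R(α,β,γ) |l m⟩ in the angular-momentum basis.
Split into d^4_{-3,-4}(β=0.5978) × two z-phases.
c=cos(0.597800/2)=0.955661, s=sin(0.597800/2)=0.294469; N=√[1·5040·1·40320]=14255.272709
The bounds max(0,m−m')=0 and min(l+m,l−m')=0 give 1 term
  k=0: (−1)^1·14255.2727/(5040)·0.9557^7·0.2945^1 = -0.606334
d^4_{-3,-4}(0.5978) = -0.606334
Attach z-rotation phases: D = e^{-i(-3)(5.7234)}·(-0.606334)·e^{-i(-4)(3.1461)} = +0.054817+0.603851i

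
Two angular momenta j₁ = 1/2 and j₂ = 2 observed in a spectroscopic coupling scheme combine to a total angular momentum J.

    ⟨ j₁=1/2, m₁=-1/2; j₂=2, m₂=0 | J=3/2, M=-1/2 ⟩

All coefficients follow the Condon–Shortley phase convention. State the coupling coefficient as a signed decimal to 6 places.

−√(2/5) = -0.632456

√[4·1!0!3!/5! · 0!1!2!2!1!2!] = √(8/5)
  +(−1)^1/∏(1,0,0,1,0,2)! = -1/2  (running -1/2)
⟨..|..⟩ = √(8/5)·(-1/2) = -0.632456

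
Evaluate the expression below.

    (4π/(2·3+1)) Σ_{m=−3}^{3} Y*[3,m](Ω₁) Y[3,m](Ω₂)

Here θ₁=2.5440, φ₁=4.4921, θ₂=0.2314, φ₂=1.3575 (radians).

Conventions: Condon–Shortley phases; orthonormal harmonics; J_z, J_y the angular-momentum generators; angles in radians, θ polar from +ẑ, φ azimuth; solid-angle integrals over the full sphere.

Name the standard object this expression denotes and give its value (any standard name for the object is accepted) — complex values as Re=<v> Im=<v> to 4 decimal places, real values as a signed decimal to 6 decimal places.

Legendre polynomial (addition theorem), -0.634410

This sum is the spherical-harmonic addition theorem: it equals the Legendre polynomial P_l(cos γ) of the angle γ between the two directions.
Term-by-term m-sum for l=3 (normalisation 4π/7 = 1.795196):
  m=-3: Y*=0.04562 + 0.05867j  Y=-0.00301 + 0.00404j  product -0.00037 + 0.00001j
  m=-2: Y*=0.24193 - 0.11406j  Y=-0.04763 - 0.02165j  product -0.01399 + 0.00020j
  m=-1: Y*=-0.09604 - 0.42890j  Y=0.05863 - 0.27070j  product -0.12174 + 0.00085j
  m=+0: Y*=-0.12868 + 0.00000j  Y=0.63094 + 0.00000j  product -0.08119 + 0.00000j
  m=+1: Y*=0.09604 - 0.42890j  Y=-0.05863 - 0.27070j  product -0.12174 - 0.00085j
  m=+2: Y*=0.24193 + 0.11406j  Y=-0.04763 + 0.02165j  product -0.01399 - 0.00020j
  m=+3: Y*=-0.04562 + 0.05867j  Y=0.00301 + 0.00404j  product -0.00037 - 0.00001j
Σ over m = -0.35339 - 0.00000j; ×(4π/7) → -0.63441 - 0.00000j. Real part: -0.634410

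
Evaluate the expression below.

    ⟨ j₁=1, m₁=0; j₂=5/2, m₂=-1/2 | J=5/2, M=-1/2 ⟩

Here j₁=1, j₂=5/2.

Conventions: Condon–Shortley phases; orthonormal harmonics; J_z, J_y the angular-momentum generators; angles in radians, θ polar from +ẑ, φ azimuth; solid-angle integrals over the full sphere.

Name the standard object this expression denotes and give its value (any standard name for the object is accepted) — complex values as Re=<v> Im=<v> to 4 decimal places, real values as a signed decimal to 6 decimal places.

This is a Clebsch–Gordan (vector-coupling) coefficient.
triangle: 1!×1!×4!/7! = 24/5040
(j±m)!: 1!×1!×2!×3!×2!×3! = 144
prefactor² = (2J+1)×Δ×N² = 144/35
  k=0: +1/(0!×1!×1!×2!×0!×2!) = 1/4
  k=1: −1/(1!×0!×0!×1!×1!×3!) = -1/6
Σ = 1/12  ⇒  CG² = 144/35×(1/12)² = 1/35
CG = +√(1/35) = +0.169031

Clebsch–Gordan coefficient, +√(1/35) ≈ +0.169031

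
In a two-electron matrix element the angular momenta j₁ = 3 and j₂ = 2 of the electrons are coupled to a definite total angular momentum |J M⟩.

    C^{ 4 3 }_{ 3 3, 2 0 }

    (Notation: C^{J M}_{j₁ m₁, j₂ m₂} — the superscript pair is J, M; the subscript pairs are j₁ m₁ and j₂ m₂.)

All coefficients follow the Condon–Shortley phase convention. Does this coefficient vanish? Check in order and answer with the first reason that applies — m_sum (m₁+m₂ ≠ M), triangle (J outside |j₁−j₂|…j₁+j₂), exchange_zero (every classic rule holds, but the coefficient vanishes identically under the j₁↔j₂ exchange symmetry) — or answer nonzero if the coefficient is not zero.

m-sum: m₁+m₂ = 3+0 = 3, M = 3  ✓
triangle: |j₁−j₂| = 1 ≤ J = 4 ≤ j₁+j₂ = 5  ✓
exchange: j₁≠j₂ or m₁≠m₂ — the exchange symmetry imposes no constraint here
value check: CG = +√(9/20) = +0.670820 ≠ 0

nonzero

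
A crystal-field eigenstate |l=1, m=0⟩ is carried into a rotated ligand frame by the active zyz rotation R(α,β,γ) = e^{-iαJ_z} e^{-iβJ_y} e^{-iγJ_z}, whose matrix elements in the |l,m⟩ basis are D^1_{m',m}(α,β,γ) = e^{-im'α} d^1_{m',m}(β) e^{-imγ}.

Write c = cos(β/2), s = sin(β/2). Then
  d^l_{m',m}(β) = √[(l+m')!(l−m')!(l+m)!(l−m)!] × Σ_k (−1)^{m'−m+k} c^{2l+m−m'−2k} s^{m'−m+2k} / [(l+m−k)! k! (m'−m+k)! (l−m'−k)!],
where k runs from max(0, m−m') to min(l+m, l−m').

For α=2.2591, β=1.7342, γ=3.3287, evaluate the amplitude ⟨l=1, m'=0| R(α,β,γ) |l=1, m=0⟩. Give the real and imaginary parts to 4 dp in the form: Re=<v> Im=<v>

Split into d^1_{0,0}(β=1.7342) × two z-phases.
c=cos(1.734200/2)=0.647040, s=sin(1.734200/2)=0.762456; N=√[1·1·1·1]=1.000000
The bounds max(0,m−m')=0 and min(l+m,l−m')=1 give 2 terms
  k=0: (−1)^0·1.0000/(1)·0.6470^2·0.7625^0 = +0.418661
  k=1: (−1)^1·1.0000/(1)·0.6470^0·0.7625^2 = -0.581339
d^1_{0,0}(1.7342) = +0.418661 -0.581339 = -0.162677
Attach z-rotation phases: D = e^{-i(0)(2.2591)}·(-0.162677)·e^{-i(0)(3.3287)} = -0.162677+0.000000i

Re=-0.1627 Im=0.0000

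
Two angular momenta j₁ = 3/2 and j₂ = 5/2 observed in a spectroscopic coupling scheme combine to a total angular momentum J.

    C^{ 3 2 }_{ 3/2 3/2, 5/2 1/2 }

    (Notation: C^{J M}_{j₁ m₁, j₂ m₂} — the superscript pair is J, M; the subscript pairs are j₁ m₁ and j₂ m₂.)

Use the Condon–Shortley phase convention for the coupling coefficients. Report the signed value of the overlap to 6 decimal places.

√[7·1!2!4!/8! · 3!0!3!2!5!1!] = √(72)
  +(−1)^0/∏(0,1,0,3,2,1)! = 1/12  (running 1/12)
⟨..|..⟩ = √(72)·(1/12) = +0.707107

+0.707107  (= +√(1/2))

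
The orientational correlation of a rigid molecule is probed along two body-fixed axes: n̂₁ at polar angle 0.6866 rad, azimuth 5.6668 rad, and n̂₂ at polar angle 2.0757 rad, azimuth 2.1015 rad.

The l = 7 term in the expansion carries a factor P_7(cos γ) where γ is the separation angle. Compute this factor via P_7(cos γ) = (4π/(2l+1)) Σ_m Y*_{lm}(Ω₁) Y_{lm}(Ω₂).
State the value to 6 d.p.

0.408407

Expand P_7 via completeness: Σ_{m} conj(Y_{7,m}) at Ω₁ times Y_{7,m} at Ω₂ —
  m=-7: Y*=-0.00797 + 0.01896j  Y=-0.10670 - 0.16526j  product 0.00398 - 0.00071j
  m=-6: Y*=-0.07972 + 0.04961j  Y=-0.40642 + 0.01734j  product 0.03154 - 0.02155j
  m=-5: Y*=-0.25405 - 0.01518j  Y=-0.18043 + 0.33984j  product 0.05100 - 0.08360j
  m=-4: Y*=-0.34145 - 0.27389j  Y=0.00457 + 0.00742j  product 0.00047 - 0.00379j
  m=-3: Y*=-0.11372 - 0.39794j  Y=-0.34214 + 0.00729j  product 0.04181 + 0.13532j
  m=-2: Y*=0.00592 - 0.01683j  Y=-0.08225 + 0.14725j  product 0.00199 + 0.00226j
  m=-1: Y*=-0.31529 + 0.22337j  Y=-0.14099 - 0.24024j  product 0.09812 + 0.04425j
  m=+0: Y*=-0.14352 + 0.00000j  Y=-0.20678 + 0.00000j  product 0.02968 + 0.00000j
  m=+1: Y*=0.31529 + 0.22337j  Y=0.14099 - 0.24024j  product 0.09812 - 0.04425j
  m=+2: Y*=0.00592 + 0.01683j  Y=-0.08225 - 0.14725j  product 0.00199 - 0.00226j
  m=+3: Y*=0.11372 - 0.39794j  Y=0.34214 + 0.00729j  product 0.04181 - 0.13532j
  m=+4: Y*=-0.34145 + 0.27389j  Y=0.00457 - 0.00742j  product 0.00047 + 0.00379j
  m=+5: Y*=0.25405 - 0.01518j  Y=0.18043 + 0.33984j  product 0.05100 + 0.08360j
  m=+6: Y*=-0.07972 - 0.04961j  Y=-0.40642 - 0.01734j  product 0.03154 + 0.02155j
  m=+7: Y*=0.00797 + 0.01896j  Y=0.10670 - 0.16526j  product 0.00398 + 0.00071j
Total Σ_m = 0.48750 + 0.00000j. Multiply by 0.837758: 0.40841 + 0.00000j. P_7(cos γ) = 0.408407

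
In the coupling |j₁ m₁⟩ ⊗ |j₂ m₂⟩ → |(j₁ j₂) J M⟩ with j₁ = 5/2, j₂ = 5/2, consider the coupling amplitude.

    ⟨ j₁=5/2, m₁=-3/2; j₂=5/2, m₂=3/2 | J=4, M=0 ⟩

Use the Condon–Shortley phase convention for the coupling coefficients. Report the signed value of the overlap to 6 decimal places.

triangle: 1!·4!·4!/10! = 576/3628800
(j±m)!: 1!·4!·4!·1!·4!·4! = 331776
prefactor² = (2J+1)·Δ·N² = 82944/175
  k=0: +1/(0!·1!·4!·4!·0!·0!) = 1/576
  k=1: −1/(1!·0!·3!·3!·1!·1!) = -1/36
Σ = -5/192  ⇒  CG² = 82944/175·(-5/192)² = 9/28
CG = −√(9/28) = -0.566947

−√(9/28) ≈ -0.566947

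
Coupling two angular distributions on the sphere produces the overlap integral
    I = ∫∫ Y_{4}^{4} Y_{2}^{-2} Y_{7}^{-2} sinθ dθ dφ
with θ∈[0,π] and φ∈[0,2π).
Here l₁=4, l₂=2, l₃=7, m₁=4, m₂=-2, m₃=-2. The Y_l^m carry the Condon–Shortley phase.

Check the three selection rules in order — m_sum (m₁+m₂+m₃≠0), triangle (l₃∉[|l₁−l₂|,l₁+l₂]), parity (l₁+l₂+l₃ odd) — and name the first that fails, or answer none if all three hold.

azimuthal sum: 4 − 2 − 2 = 0  ✓
l₃ must lie in [2,6]; have l₃=7  ✗
L = 4 + 2 + 7 = 13 (odd)

triangle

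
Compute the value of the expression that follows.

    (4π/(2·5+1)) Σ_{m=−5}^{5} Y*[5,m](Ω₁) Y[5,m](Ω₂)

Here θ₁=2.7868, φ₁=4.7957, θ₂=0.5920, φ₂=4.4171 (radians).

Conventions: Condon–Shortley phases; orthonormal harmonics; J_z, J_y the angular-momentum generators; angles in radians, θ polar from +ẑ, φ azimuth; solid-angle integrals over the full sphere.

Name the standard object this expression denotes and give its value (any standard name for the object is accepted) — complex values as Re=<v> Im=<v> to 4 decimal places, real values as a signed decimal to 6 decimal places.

This sum is the spherical-harmonic addition theorem: it equals the Legendre polynomial P_l(cos γ) of the angle γ between the two directions.
Term-by-term m-sum for l=5 (normalisation 4π/11 = 1.142397):
  [-5]  conj(Y_{5,-5})(Ω₁) = 0.00095 - 0.00215j ; Y_{5,-5}(Ω₂) = -0.02500 + 0.00237j ; Δ = -0.00002 + 0.00006j
  [-4]  conj(Y_{5,-4})(Ω₁) = -0.01894 - 0.00656j ; Y_{5,-4}(Ω₂) = 0.04486 + 0.10924j ; Δ = -0.00013 - 0.00236j
  [-3]  conj(Y_{5,-3})(Ω₁) = -0.02480 + 0.09716j ; Y_{5,-3}(Ω₂) = 0.24197 - 0.19765j ; Δ = 0.01320 + 0.02841j
  [-2]  conj(Y_{5,-2})(Ω₁) = 0.30980 + 0.05210j ; Y_{5,-2}(Ω₂) = -0.38770 - 0.25991j ; Δ = -0.10657 - 0.10072j
  [-1]  conj(Y_{5,-1})(Ω₁) = 0.04562 - 0.54627j ; Y_{5,-1}(Ω₂) = -0.06852 + 0.22525j ; Δ = 0.11992 + 0.04770j
  [+0]  conj(Y_{5,0})(Ω₁) = -0.23680 + 0.00000j ; Y_{5,0}(Ω₂) = -0.32308 + 0.00000j ; Δ = 0.07651 + 0.00000j
  [+1]  conj(Y_{5,1})(Ω₁) = -0.04562 - 0.54627j ; Y_{5,1}(Ω₂) = 0.06852 + 0.22525j ; Δ = 0.11992 - 0.04770j
  [+2]  conj(Y_{5,2})(Ω₁) = 0.30980 - 0.05210j ; Y_{5,2}(Ω₂) = -0.38770 + 0.25991j ; Δ = -0.10657 + 0.10072j
  [+3]  conj(Y_{5,3})(Ω₁) = 0.02480 + 0.09716j ; Y_{5,3}(Ω₂) = -0.24197 - 0.19765j ; Δ = 0.01320 - 0.02841j
  [+4]  conj(Y_{5,4})(Ω₁) = -0.01894 + 0.00656j ; Y_{5,4}(Ω₂) = 0.04486 - 0.10924j ; Δ = -0.00013 + 0.00236j
  [+5]  conj(Y_{5,5})(Ω₁) = -0.00095 - 0.00215j ; Y_{5,5}(Ω₂) = 0.02500 + 0.00237j ; Δ = -0.00002 - 0.00006j
Total Σ_m = 0.12932 - 0.00000j. Multiply by 1.142397: 0.14773 - 0.00000j. P_5(cos γ) = 0.147734

Legendre polynomial (addition theorem), +0.147734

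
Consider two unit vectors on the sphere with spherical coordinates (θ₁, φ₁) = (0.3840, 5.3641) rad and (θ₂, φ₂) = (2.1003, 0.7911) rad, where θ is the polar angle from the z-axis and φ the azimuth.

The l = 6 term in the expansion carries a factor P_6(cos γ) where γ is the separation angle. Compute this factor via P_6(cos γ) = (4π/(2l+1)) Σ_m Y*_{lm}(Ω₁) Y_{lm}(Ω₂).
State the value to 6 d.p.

0.313977

Summing Y*_{l m}(θ₁,φ₁)·Y_{l m}(θ₂,φ₂) over m ∈ [−6, 6]; prefactor 4π/(2·6+1) = 0.966644:
  term(m=-6) = -0.000179+0.000198i   from Y*(Ω₁)=+0.000960+0.000928i, Y(Ω₂)=+0.006829+0.199530i
  term(m=-5) = +0.002975+0.003554i   from Y*(Ω₁)=-0.001336+0.011372i, Y(Ω₂)=+0.277932-0.294249i
  term(m=-4) = +0.018033-0.011244i   from Y*(Ω₁)=-0.051132+0.030286i, Y(Ω₂)=-0.357497+0.008155i
  term(m=-3) = +0.003409+0.007670i   from Y*(Ω₁)=-0.190061-0.076870i, Y(Ω₂)=-0.029440-0.028450i
  term(m=-2) = +0.152650-0.043693i   from Y*(Ω₁)=-0.119721-0.437045i, Y(Ω₂)=+0.003996+0.350372i
  term(m=-1) = -0.006498-0.046319i   from Y*(Ω₁)=+0.312247-0.409285i, Y(Ω₂)=+0.063878-0.064611i
  term(m=+0) = -0.015965-0.000000i   from Y*(Ω₁)=-0.049043-0.000000i, Y(Ω₂)=+0.325540+0.000000i
  term(m=+1) = -0.006498+0.046319i   from Y*(Ω₁)=-0.312247-0.409285i, Y(Ω₂)=-0.063878-0.064611i
  term(m=+2) = +0.152650+0.043693i   from Y*(Ω₁)=-0.119721+0.437045i, Y(Ω₂)=+0.003996-0.350372i
  term(m=+3) = +0.003409-0.007670i   from Y*(Ω₁)=+0.190061-0.076870i, Y(Ω₂)=+0.029440-0.028450i
  term(m=+4) = +0.018033+0.011244i   from Y*(Ω₁)=-0.051132-0.030286i, Y(Ω₂)=-0.357497-0.008155i
  term(m=+5) = +0.002975-0.003554i   from Y*(Ω₁)=+0.001336+0.011372i, Y(Ω₂)=-0.277932-0.294249i
  term(m=+6) = -0.000179-0.000198i   from Y*(Ω₁)=+0.000960-0.000928i, Y(Ω₂)=+0.006829-0.199530i
Accumulated sum +0.324811-0.000000i; after 4π/(2l+1) scaling, +0.313977-0.000000i ⇒ P_6 = 0.313977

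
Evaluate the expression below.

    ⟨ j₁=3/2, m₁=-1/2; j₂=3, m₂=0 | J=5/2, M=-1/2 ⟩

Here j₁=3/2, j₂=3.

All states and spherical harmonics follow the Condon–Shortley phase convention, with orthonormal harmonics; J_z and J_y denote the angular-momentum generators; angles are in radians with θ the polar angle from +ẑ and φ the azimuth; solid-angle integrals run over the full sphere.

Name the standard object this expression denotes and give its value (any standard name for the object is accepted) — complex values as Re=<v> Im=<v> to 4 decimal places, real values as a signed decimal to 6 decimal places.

Clebsch–Gordan coefficient, −√(6/35) ≈ -0.414039

This is a Clebsch–Gordan (vector-coupling) coefficient.
√[6·2!1!4!/8! · 1!2!3!3!2!3!] = √(216/35)
  +(−1)^1/∏(1,1,1,2,0,2)! = -1/4  (running -1/4)
  +(−1)^2/∏(2,0,0,1,1,3)! = 1/12  (running -1/6)
⟨..|..⟩ = √(216/35)·(-1/6) = -0.414039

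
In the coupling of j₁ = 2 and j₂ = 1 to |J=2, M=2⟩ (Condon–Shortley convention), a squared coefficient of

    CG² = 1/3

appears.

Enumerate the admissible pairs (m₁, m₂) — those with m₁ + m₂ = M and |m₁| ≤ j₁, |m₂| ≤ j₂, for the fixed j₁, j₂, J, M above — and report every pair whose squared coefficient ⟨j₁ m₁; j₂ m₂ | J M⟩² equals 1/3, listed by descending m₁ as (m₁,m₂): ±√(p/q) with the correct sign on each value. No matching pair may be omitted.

Admissible pairs with m₁+m₂ = M = 2: (1,1), (2,0)
  (m₁,m₂)=(2,0): CG² = 2/3, CG = +√(2/3)
  (m₁,m₂)=(1,1): CG² = 1/3, CG = −√(1/3)   ← matches the target
Pairs with CG² = 1/3: (1,1): −√(1/3)

(1,1): −√(1/3)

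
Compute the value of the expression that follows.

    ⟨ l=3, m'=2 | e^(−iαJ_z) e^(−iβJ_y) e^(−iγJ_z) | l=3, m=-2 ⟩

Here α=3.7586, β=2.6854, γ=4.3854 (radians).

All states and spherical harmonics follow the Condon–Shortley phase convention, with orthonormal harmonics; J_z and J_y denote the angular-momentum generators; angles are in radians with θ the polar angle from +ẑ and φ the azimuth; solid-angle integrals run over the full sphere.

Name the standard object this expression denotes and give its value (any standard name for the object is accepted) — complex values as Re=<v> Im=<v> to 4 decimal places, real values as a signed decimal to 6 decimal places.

This is a Wigner D-matrix element — the rotation-matrix element ⟨l m'| R(α,β,γ) |l m⟩ in the angular-momentum basis.
Split into d^3_{2,-2}(β=2.6854) × two z-phases.
c=cos(2.685400/2)=0.226124, s=sin(2.685400/2)=0.974099; N=√[120·1·1·120]=120.000000
Admissible k: 0..1 (factorial args all ≥0)
  k=0: (−1)^4·120.0000/(24)·0.2261^2·0.9741^4 = +0.230183
  k=1: (−1)^5·120.0000/(120)·0.2261^0·0.9741^6 = -0.854314
d^3_{2,-2}(2.6854) = +0.230183 -0.854314 = -0.624131
Phases: e^{-i·(2)·3.7586}=+0.330451-0.943823i, e^{-i·(-2)·4.3854}=-0.793670+0.608348i ⇒ D=-0.194669-0.592995i

Wigner D-matrix element, Re=-0.1947 Im=-0.5930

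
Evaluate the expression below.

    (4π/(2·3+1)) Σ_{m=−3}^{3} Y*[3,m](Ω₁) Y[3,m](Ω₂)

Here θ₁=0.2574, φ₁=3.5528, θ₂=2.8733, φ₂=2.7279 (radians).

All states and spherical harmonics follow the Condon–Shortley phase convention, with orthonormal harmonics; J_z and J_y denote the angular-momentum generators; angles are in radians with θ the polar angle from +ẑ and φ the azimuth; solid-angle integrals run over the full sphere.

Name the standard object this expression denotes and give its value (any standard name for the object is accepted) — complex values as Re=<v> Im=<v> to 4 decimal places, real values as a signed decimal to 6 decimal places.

Legendre polynomial (addition theorem), -0.412679

This sum is the spherical-harmonic addition theorem: it equals the Legendre polynomial P_l(cos γ) of the angle γ between the two directions.
Addition theorem: P_3(cos γ) = (4π/7) Σ_m Y*_{lm}(Ω₁) Y_{lm}(Ω₂), m = −3…3:
  m=-3: Y*=-0.002277-0.006495i  Y=-0.002516-0.007353i  product -0.000042+0.000033i
  m=-2: Y*=+0.043581+0.046933i  Y=-0.046866-0.050976i  product +0.000350-0.004421i
  m=-1: Y*=-0.277216-0.120885i  Y=-0.286213-0.125656i  product +0.064153+0.069432i
  m=+0: Y*=+0.604830-0.000000i  Y=-0.593226+0.000000i  product -0.358801+0.000000i
  m=+1: Y*=+0.277216-0.120885i  Y=+0.286213-0.125656i  product +0.064153-0.069432i
  m=+2: Y*=+0.043581-0.046933i  Y=-0.046866+0.050976i  product +0.000350+0.004421i
  m=+3: Y*=+0.002277-0.006495i  Y=+0.002516-0.007353i  product -0.000042-0.000033i
Accumulated sum -0.229880-0.000000i; after 4π/(2l+1) scaling, -0.412679-0.000000i ⇒ P_3 = -0.412679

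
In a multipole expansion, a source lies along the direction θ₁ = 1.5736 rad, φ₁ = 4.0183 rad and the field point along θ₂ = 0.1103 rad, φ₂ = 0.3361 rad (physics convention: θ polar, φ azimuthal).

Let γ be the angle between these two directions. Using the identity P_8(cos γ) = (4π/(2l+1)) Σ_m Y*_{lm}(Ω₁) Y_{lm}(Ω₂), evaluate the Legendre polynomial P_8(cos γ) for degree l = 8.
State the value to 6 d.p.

0.185249

Expand P_8 via completeness: Σ_{m} conj(Y_{8,m}) at Ω₁ times Y_{8,m} at Ω₂ —
  term(m=-8) = -0.000000-0.000000i   from Y*(Ω₁)=+0.383910+0.343895i, Y(Ω₂)=-0.000000-0.000000i
  term(m=-7) = -0.000000-0.000000i   from Y*(Ω₁)=+0.005719-0.000842i, Y(Ω₂)=-0.000000-0.000000i
  term(m=-6) = +0.000003+0.000000i   from Y*(Ω₁)=-0.196031+0.321280i, Y(Ω₂)=-0.000004-0.000008i
  term(m=-5) = +0.000001-0.000000i   from Y*(Ω₁)=+0.002209+0.006473i, Y(Ω₂)=-0.000017-0.000153i
  term(m=-4) = -0.000363+0.000540i   from Y*(Ω₁)=-0.315908-0.120801i, Y(Ω₂)=+0.000432-0.001875i
  term(m=-3) = -0.000007+0.000131i   from Y*(Ω₁)=-0.006406+0.003596i, Y(Ω₂)=+0.009495-0.015061i
  term(m=-2) = -0.017726-0.033266i   from Y*(Ω₁)=+0.058561-0.317100i, Y(Ω₂)=+0.091463-0.072790i
  term(m=-1) = -0.003161-0.001897i   from Y*(Ω₁)=-0.004839-0.005815i, Y(Ω₂)=+0.460057-0.160723i
  term(m=+0) = +0.293112+0.000000i   from Y*(Ω₁)=+0.317947-0.000000i, Y(Ω₂)=+0.921888+0.000000i
  term(m=+1) = -0.003161+0.001897i   from Y*(Ω₁)=+0.004839-0.005815i, Y(Ω₂)=-0.460057-0.160723i
  term(m=+2) = -0.017726+0.033266i   from Y*(Ω₁)=+0.058561+0.317100i, Y(Ω₂)=+0.091463+0.072790i
  term(m=+3) = -0.000007-0.000131i   from Y*(Ω₁)=+0.006406+0.003596i, Y(Ω₂)=-0.009495-0.015061i
  term(m=+4) = -0.000363-0.000540i   from Y*(Ω₁)=-0.315908+0.120801i, Y(Ω₂)=+0.000432+0.001875i
  term(m=+5) = +0.000001+0.000000i   from Y*(Ω₁)=-0.002209+0.006473i, Y(Ω₂)=+0.000017-0.000153i
  term(m=+6) = +0.000003-0.000000i   from Y*(Ω₁)=-0.196031-0.321280i, Y(Ω₂)=-0.000004+0.000008i
  term(m=+7) = -0.000000+0.000000i   from Y*(Ω₁)=-0.005719-0.000842i, Y(Ω₂)=+0.000000-0.000000i
  term(m=+8) = -0.000000+0.000000i   from Y*(Ω₁)=+0.383910-0.343895i, Y(Ω₂)=-0.000000+0.000000i
Σ over m = +0.250608+0.000000i; ×(4π/17) → +0.185249+0.000000i. Real part: 0.185249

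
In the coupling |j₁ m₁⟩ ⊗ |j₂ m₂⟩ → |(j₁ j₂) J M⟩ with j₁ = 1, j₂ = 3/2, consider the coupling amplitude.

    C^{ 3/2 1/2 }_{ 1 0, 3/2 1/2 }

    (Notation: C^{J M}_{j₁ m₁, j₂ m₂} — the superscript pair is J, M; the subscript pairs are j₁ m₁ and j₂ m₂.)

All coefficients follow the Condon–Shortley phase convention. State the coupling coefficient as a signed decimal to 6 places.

−√(1/15) ≈ -0.258199

triangle: 1!×1!×2!/5! = 2/120
(j±m)!: 1!×1!×2!×1!×2!×1! = 4
prefactor² = (2J+1)×Δ×N² = 4/15
  k=0: +1/(0!×1!×1!×2!×0!×0!) = 1/2
  k=1: −1/(1!×0!×0!×1!×1!×1!) = -1
Σ = -1/2  ⇒  CG² = 4/15×(-1/2)² = 1/15
CG = −√(1/15) = -0.258199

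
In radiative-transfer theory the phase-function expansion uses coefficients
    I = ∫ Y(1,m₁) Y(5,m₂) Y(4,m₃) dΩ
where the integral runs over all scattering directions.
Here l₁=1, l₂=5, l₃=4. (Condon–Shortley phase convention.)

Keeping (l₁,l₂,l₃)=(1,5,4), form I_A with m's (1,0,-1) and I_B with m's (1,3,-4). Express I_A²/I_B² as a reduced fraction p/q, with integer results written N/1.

l's match ⇒ only the (l;m) 3-j factors differ between A and B.
A: triangle coeff Δ(1,5,4) = 1/495; Σ_t [0,0]: t=0:+1/1440 = 1/1440; (3j)²=2/99 [(1 5 4; 1 0 -1)], sign=-1
B: triangle coeff Δ(1,5,4) = 1/495; Σ_t [0,0]: t=0:+1/80640 = 1/80640; (3j)²=1/495 [(1 5 4; 1 3 -4)], sign=+1
I_A²/I_B² = (2/99)/(1/495) = 10/1

10/1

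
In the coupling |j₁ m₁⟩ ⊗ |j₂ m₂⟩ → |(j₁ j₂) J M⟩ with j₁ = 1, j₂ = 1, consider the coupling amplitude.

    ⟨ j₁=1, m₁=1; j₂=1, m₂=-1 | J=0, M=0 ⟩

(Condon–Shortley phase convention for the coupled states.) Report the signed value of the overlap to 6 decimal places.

+0.577350  (= +√(1/3))

√[1·2!0!0!/3! · 2!0!0!2!0!0!] = √(4/3)
  +(−1)^0/∏(0,2,0,0,0,0)! = 1/2  (running 1/2)
⟨..|..⟩ = √(4/3)·(1/2) = +0.577350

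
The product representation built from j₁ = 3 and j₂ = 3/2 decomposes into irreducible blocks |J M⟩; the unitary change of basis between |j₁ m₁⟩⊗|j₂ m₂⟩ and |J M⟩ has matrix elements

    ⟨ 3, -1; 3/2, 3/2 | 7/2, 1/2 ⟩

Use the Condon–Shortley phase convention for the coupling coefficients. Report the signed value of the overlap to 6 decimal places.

-0.617213

triangle: 1!*5!*2!/9! = 240/362880
(j±m)!: 2!*4!*3!*0!*4!*3! = 41472
prefactor² = (2J+1)*Δ*N² = 1536/7
  k=1: −1/(1!*0!*3!*2!*2!*0!) = -1/24
Σ = -1/24  ⇒  CG² = 1536/7*(-1/24)² = 8/21
CG = −√(8/21) = -0.617213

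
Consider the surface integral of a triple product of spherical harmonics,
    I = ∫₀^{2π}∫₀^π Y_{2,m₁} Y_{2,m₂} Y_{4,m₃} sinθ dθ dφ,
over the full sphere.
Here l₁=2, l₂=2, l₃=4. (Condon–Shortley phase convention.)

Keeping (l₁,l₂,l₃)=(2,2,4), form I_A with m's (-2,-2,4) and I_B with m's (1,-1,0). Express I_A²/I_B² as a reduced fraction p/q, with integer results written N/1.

Same 2,2,4: normalisation and zero-m 3j drop out of the ratio.
A: Δ: 0! 4! 4! / 9! → 1/630; sum: t=0:+1/576 = 1/576; 3j²(2 2 4; -2 -2 4) = Δ·Π!·Σ² = 1/9  (sign +1)
B: Δ: 0! 4! 4! / 9! → 1/630; sum: t=0:+1/36 = 1/36; 3j²(2 2 4; 1 -1 0) = Δ·Π!·Σ² = 8/315  (sign +1)
I_A²/I_B² = (1/9)/(8/315) = 35/8

35/8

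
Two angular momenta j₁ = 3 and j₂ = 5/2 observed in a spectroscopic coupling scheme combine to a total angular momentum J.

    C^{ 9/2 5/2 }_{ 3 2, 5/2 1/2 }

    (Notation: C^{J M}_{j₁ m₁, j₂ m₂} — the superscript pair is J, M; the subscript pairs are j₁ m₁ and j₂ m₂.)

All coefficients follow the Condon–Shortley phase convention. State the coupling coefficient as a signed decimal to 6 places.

j₁+j₂−J=1  J+j₁−j₂=5  J−j₁+j₂=4  j₁+j₂+J+1=11
(j₁±m₁, j₂±m₂, J±M) = (5,1,3,2,7,2)
P² = 115200/11
sum k=0..1:
  [0] +1/144 = 1/144
  [1] −1/480 = -1/480
S = 7/1440
C² = P²·S² = 49/198 ; C = +0.497468

+0.497468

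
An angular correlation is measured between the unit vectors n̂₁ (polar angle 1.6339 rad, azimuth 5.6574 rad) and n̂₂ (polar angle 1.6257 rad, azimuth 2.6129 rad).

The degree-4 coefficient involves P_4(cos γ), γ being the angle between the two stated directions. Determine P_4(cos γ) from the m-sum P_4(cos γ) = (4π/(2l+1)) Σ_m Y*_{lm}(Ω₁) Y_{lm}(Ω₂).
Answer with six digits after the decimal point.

0.886544

Addition theorem: P_4(cos γ) = (4π/9) Σ_m Y*_{lm}(Ω₁) Y_{lm}(Ω₂), m = −4…4:
  m=-4: (-0.352542-0.261635i) × (-0.227651+0.376380i) = +0.178731-0.073128i  (running Σ = +0.178731-0.073128i)
  m=-3: (+0.023678+0.074804i) × (-0.001045+0.068369i) = -0.005139+0.001541i  (running Σ = +0.173592-0.071587i)
  m=-2: (-0.101656+0.307553i) × (-0.160354-0.284393i) = +0.103767-0.020407i  (running Σ = +0.277359-0.091994i)
  m=-1: (+0.071725-0.051834i) × (-0.066677-0.038950i) = -0.006801+0.000662i  (running Σ = +0.270557-0.091332i)
  m=0: (+0.304795-0.000000i) × (+0.307833+0.000000i) = +0.093826+0.000000i  (running Σ = +0.364383-0.091332i)
  m=1: (-0.071725-0.051834i) × (+0.066677-0.038950i) = -0.006801-0.000662i  (running Σ = +0.357582-0.091994i)
  m=2: (-0.101656-0.307553i) × (-0.160354+0.284393i) = +0.103767+0.020407i  (running Σ = +0.461349-0.071587i)
  m=3: (-0.023678+0.074804i) × (+0.001045+0.068369i) = -0.005139-0.001541i  (running Σ = +0.456210-0.073128i)
  m=4: (-0.352542+0.261635i) × (-0.227651-0.376380i) = +0.178731+0.073128i  (running Σ = +0.634940+0.000000i)
Total Σ_m = +0.634940+0.000000i. Multiply by 1.396263: +0.886544+0.000000i. P_4(cos γ) = 0.886544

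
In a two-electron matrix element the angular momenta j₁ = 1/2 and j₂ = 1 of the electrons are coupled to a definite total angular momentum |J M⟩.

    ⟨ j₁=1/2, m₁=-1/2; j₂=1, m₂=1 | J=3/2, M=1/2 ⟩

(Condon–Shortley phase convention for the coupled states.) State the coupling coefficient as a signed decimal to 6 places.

+0.577350

triangle: 0!·1!·2!/4! = 2/24
(j±m)!: 0!·1!·2!·0!·2!·1! = 4
prefactor² = (2J+1)·Δ·N² = 4/3
  k=0: +1/(0!·0!·1!·2!·0!·0!) = 1/2
Σ = 1/2  ⇒  CG² = 4/3·(1/2)² = 1/3
CG = +√(1/3) = +0.577350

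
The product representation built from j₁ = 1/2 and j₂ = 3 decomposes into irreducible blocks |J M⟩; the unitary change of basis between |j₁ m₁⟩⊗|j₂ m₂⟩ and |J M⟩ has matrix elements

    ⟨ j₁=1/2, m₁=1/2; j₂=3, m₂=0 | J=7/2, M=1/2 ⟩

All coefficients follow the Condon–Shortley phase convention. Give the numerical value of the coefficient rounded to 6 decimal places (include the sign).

j₁+j₂−J=0  J+j₁−j₂=1  J−j₁+j₂=6  j₁+j₂+J+1=8
(j₁±m₁, j₂±m₂, J±M) = (1,0,3,3,4,3)
P² = 5184/7
sum k=0..0:
  [0] +1/36 = 1/36
S = 1/36
C² = P²·S² = 4/7 ; C = +0.755929

+√(4/7) = +0.755929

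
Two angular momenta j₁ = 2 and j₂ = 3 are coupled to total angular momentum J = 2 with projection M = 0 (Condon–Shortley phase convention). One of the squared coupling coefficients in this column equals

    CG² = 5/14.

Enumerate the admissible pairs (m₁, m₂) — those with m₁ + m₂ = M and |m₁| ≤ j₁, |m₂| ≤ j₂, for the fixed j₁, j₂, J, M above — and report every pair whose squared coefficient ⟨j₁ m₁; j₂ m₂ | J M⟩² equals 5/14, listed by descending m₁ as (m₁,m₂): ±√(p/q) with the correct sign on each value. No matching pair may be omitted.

Admissible pairs with m₁+m₂ = M = 0: (-2,2), (-1,1), (0,0), (1,-1), (2,-2)
  (m₁,m₂)=(2,-2): CG² = 5/14, CG = +√(5/14)   ← matches the target
  (m₁,m₂)=(1,-1): CG² = 1/7, CG = −√(1/7)
  (m₁,m₂)=(0,0): CG² = 0/1, CG = 0
  (m₁,m₂)=(-1,1): CG² = 1/7, CG = +√(1/7)
  (m₁,m₂)=(-2,2): CG² = 5/14, CG = −√(5/14)   ← matches the target
Pairs with CG² = 5/14: (2,-2): +√(5/14); (-2,2): −√(5/14)

(2,-2): +√(5/14); (-2,2): −√(5/14)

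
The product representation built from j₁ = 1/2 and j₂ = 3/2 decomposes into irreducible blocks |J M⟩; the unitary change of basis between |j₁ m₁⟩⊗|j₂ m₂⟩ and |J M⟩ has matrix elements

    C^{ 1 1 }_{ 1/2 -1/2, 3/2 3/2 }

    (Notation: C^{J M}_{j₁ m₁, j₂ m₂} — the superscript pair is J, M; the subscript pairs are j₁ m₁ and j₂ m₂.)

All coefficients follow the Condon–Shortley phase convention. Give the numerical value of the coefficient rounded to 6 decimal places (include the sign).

-0.866025

√[3·1!0!2!/4! · 0!1!3!0!2!0!] = √(3)
  +(−1)^1/∏(1,0,0,2,0,0)! = -1/2  (running -1/2)
⟨..|..⟩ = √(3)·(-1/2) = -0.866025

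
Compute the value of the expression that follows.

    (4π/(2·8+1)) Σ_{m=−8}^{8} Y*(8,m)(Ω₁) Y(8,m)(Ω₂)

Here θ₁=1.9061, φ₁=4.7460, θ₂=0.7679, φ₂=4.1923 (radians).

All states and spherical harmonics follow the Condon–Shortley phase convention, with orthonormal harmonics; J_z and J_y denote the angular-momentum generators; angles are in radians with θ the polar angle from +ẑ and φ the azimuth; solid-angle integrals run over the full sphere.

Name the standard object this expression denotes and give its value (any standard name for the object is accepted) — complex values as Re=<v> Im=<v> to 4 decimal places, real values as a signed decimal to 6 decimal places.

Legendre polynomial (addition theorem), -0.263244

This sum is the spherical-harmonic addition theorem: it equals the Legendre polynomial P_l(cos γ) of the angle γ between the two directions.
Addition theorem: P_8(cos γ) = (4π/17) Σ_m Y*_{lm}(Ω₁) Y_{lm}(Ω₂), m = −8…8:
  m=-8: (+0.314191+0.086579i) × (-0.014642-0.023792i) = -0.002541-0.008743i  (running Σ = -0.002541-0.008743i)
  m=-7: (+0.105893-0.441743i) × (-0.055385+0.101615i) = +0.039023+0.035226i  (running Σ = +0.036482+0.026483i)
  m=-6: (-0.163217-0.033369i) × (+0.285878-0.006021i) = -0.046861-0.008557i  (running Σ = -0.010379+0.017926i)
  m=-5: (+0.046237-0.272533i) × (-0.232068-0.386143i) = -0.115967+0.045392i  (running Σ = -0.126346+0.063319i)
  m=-4: (-0.280742-0.037973i) × (-0.190251+0.340476i) = +0.066340-0.088361i  (running Σ = -0.060005-0.025043i)
  m=-3: (+0.015641-0.154594i) × (-0.002239+0.000024i) = -0.000031+0.000347i  (running Σ = -0.060037-0.024696i)
  m=-2: (-0.309403-0.020830i) × (+0.189060+0.322217i) = -0.051784-0.103633i  (running Σ = -0.111821-0.128329i)
  m=-1: (+0.003334-0.099161i) × (+0.090842-0.158626i) = -0.015427-0.009537i  (running Σ = -0.127247-0.137866i)
  m=0: (-0.313915-0.000000i) × (+0.323741+0.000000i) = -0.101627-0.000000i  (running Σ = -0.228874-0.137866i)
  m=1: (-0.003334-0.099161i) × (-0.090842-0.158626i) = -0.015427+0.009537i  (running Σ = -0.244301-0.128329i)
  m=2: (-0.309403+0.020830i) × (+0.189060-0.322217i) = -0.051784+0.103633i  (running Σ = -0.296085-0.024696i)
  m=3: (-0.015641-0.154594i) × (+0.002239+0.000024i) = -0.000031-0.000347i  (running Σ = -0.296116-0.025043i)
  m=4: (-0.280742+0.037973i) × (-0.190251-0.340476i) = +0.066340+0.088361i  (running Σ = -0.229776+0.063319i)
  m=5: (-0.046237-0.272533i) × (+0.232068-0.386143i) = -0.115967-0.045392i  (running Σ = -0.345743+0.017926i)
  m=6: (-0.163217+0.033369i) × (+0.285878+0.006021i) = -0.046861+0.008557i  (running Σ = -0.392604+0.026483i)
  m=7: (-0.105893-0.441743i) × (+0.055385+0.101615i) = +0.039023-0.035226i  (running Σ = -0.353581-0.008743i)
  m=8: (+0.314191-0.086579i) × (-0.014642+0.023792i) = -0.002541+0.008743i  (running Σ = -0.356121+0.000000i)
Accumulated sum -0.356121+0.000000i; after 4π/(2l+1) scaling, -0.263244+0.000000i ⇒ P_8 = -0.263244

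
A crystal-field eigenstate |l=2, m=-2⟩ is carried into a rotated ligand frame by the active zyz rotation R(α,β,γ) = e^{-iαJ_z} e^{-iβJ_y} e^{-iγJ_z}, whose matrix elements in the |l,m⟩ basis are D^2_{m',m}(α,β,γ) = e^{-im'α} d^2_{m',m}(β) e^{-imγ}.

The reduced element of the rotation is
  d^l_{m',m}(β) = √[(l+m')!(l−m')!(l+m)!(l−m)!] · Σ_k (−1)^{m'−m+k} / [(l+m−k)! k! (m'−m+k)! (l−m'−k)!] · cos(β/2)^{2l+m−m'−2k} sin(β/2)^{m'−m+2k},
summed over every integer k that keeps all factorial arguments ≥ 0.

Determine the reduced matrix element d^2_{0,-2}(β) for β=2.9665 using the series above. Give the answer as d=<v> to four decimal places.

d=0.0186

d^2_{0,-2}(β=2.9665) via the finite sum:
c=cos(2.966500/2)=0.087435, s=sin(2.966500/2)=0.996170; N=√[2·2·1·24]=9.797959
Admissible k: 0..0 (factorial args all ≥0)
  k=0: (−1)^2·9.7980/(4)·0.0874^2·0.9962^2 = +0.018583
d^2_{0,-2}(2.9665) = +0.018583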